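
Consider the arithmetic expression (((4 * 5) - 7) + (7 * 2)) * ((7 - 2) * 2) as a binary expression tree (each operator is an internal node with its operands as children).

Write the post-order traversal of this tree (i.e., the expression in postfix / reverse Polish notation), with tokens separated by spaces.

Post-order on an expression tree gives postfix notation: for each operator, emit left operand, right operand, then the operator.

4 5 * 7 - 7 2 * + 7 2 - 2 * *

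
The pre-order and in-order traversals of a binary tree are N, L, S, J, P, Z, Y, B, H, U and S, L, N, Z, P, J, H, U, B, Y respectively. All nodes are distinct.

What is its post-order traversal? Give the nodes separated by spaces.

S L Z P U H B Y J N

The first element of pre-order is the root; it splits in-order into left and right subtrees.
Root N: left subtree has 2 nodes {S, L}, right has 7 {Z, P, J, H, U, B, Y}.
  Root L: left subtree has 1 node {S}, right has 0 { }.
  Root J: left subtree has 2 nodes {Z, P}, right has 4 {H, U, B, Y}.
    Root P: left subtree has 1 node {Z}, right has 0 { }.
    Root Y: left subtree has 3 nodes {H, U, B}, right has 0 { }.
      Root B: left subtree has 2 nodes {H, U}, right has 0 { }.
        Root H: left subtree has 0 nodes { }, right has 1 {U}.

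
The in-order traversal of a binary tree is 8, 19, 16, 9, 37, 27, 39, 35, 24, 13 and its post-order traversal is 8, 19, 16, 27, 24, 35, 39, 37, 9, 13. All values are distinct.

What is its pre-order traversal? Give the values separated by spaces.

The last element of post-order is the root; it splits in-order into left and right subtrees.
Root 13: left subtree has 9 nodes {8, 19, 16, 9, 37, 27, 39, 35, 24}, right has 0 { }.
  Root 9: left subtree has 3 nodes {8, 19, 16}, right has 5 {37, 27, 39, 35, 24}.
    Root 16: left subtree has 2 nodes {8, 19}, right has 0 { }.
      Root 19: left subtree has 1 node {8}, right has 0 { }.
    Root 37: left subtree has 0 nodes { }, right has 4 {27, 39, 35, 24}.
      Root 39: left subtree has 1 node {27}, right has 2 {35, 24}.
        Root 35: left subtree has 0 nodes { }, right has 1 {24}.

13 9 16 19 8 37 39 27 35 24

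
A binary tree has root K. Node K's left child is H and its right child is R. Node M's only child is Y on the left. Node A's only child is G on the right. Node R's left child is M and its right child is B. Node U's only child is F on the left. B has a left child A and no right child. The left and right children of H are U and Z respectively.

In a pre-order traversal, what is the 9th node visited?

B

Pre-order visits the node, then its left subtree, then its right subtree.
Visit K.
At K: go left to H.
  Visit H.
  At H: go left to U.
    Visit U.
    At U: go left to F.
      F is a leaf — visit F.
    At U: no right child.
  At H: go right to Z.
    Z is a leaf — visit Z.
At K: go right to R.
  Visit R.
  At R: go left to M.
    Visit M.
    At M: go left to Y.
      Y is a leaf — visit Y.
    At M: no right child.
  At R: go right to B.
    Visit B.
    At B: go left to A.
      Visit A.
      At A: no left child.
      At A: go right to G.
        G is a leaf — visit G.
    At B: no right child.
Full pre-order sequence: K, H, U, F, Z, R, M, Y, B, A, G.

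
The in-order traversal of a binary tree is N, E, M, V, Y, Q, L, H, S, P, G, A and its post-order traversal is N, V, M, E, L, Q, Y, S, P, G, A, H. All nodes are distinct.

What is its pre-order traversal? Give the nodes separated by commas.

The last element of post-order is the root; it splits in-order into left and right subtrees.
Root H: left subtree has 7 nodes {N, E, M, V, Y, Q, L}, right has 4 {S, P, G, A}.
  Root Y: left subtree has 4 nodes {N, E, M, V}, right has 2 {Q, L}.
    Root E: left subtree has 1 node {N}, right has 2 {M, V}.
      Root M: left subtree has 0 nodes { }, right has 1 {V}.
    Root Q: left subtree has 0 nodes { }, right has 1 {L}.
  Root A: left subtree has 3 nodes {S, P, G}, right has 0 { }.
    Root G: left subtree has 2 nodes {S, P}, right has 0 { }.
      Root P: left subtree has 1 node {S}, right has 0 { }.

H, Y, E, N, M, V, Q, L, A, G, P, S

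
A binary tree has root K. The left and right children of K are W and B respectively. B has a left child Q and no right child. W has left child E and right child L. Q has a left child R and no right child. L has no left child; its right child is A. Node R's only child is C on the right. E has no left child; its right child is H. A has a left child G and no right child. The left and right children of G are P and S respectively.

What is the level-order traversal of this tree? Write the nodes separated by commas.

Level-order visits nodes level by level from the root, left to right within each level.
Level 0: K
Level 1: W, B
Level 2: E, L, Q
Level 3: H, A, R
Level 4: G, C
Level 5: P, S

K, W, B, E, L, Q, H, A, R, G, C, P, S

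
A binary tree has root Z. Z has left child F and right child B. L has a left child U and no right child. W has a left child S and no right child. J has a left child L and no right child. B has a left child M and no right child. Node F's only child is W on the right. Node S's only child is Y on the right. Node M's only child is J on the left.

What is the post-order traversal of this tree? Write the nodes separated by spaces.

Y S W F U L J M B Z

Post-order visits the left subtree, then the right subtree, then the node.
At Z: go left to F.
  At F: no left child.
  At F: go right to W.
    At W: go left to S.
      At S: no left child.
      At S: go right to Y.
        Y is a leaf — visit Y.
      Visit S.
    At W: no right child.
    Visit W.
  Visit F.
At Z: go right to B.
  At B: go left to M.
    At M: go left to J.
      At J: go left to L.
        At L: go left to U.
          U is a leaf — visit U.
        At L: no right child.
        Visit L.
      At J: no right child.
      Visit J.
    At M: no right child.
    Visit M.
  At B: no right child.
  Visit B.
Visit Z.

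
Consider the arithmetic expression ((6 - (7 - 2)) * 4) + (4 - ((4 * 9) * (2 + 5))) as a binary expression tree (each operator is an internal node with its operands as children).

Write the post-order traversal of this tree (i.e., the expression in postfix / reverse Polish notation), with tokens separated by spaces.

Post-order on an expression tree gives postfix notation: for each operator, emit left operand, right operand, then the operator.

6 7 2 - - 4 * 4 4 9 * 2 5 + * - +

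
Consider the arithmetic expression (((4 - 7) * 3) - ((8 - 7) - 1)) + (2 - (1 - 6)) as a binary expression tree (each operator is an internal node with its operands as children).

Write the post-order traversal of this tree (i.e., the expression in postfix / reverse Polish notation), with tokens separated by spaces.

Post-order on an expression tree gives postfix notation: for each operator, emit left operand, right operand, then the operator.

4 7 - 3 * 8 7 - 1 - - 2 1 6 - - +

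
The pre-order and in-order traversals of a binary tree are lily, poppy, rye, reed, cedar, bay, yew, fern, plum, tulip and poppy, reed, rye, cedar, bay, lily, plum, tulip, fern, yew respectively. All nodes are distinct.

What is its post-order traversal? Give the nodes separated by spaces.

The first element of pre-order is the root; it splits in-order into left and right subtrees.
Root lily: left subtree has 5 nodes {poppy, reed, rye, cedar, bay}, right has 4 {plum, tulip, fern, yew}.
  Root poppy: left subtree has 0 nodes { }, right has 4 {reed, rye, cedar, bay}.
    Root rye: left subtree has 1 node {reed}, right has 2 {cedar, bay}.
      Root cedar: left subtree has 0 nodes { }, right has 1 {bay}.
  Root yew: left subtree has 3 nodes {plum, tulip, fern}, right has 0 { }.
    Root fern: left subtree has 2 nodes {plum, tulip}, right has 0 { }.
      Root plum: left subtree has 0 nodes { }, right has 1 {tulip}.

reed bay cedar rye poppy tulip plum fern yew lily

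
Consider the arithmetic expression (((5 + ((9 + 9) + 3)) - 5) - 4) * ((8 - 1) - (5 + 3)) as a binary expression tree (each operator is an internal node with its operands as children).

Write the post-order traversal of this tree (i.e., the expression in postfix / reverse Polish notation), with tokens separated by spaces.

5 9 9 + 3 + + 5 - 4 - 8 1 - 5 3 + - *

Post-order on an expression tree gives postfix notation: for each operator, emit left operand, right operand, then the operator.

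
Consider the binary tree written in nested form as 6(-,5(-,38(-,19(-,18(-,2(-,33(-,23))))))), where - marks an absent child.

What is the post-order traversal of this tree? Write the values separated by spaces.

Post-order visits the left subtree, then the right subtree, then the node.
At 6: no left child.
At 6: go right to 5.
  At 5: no left child.
  At 5: go right to 38.
    At 38: no left child.
    At 38: go right to 19.
      At 19: no left child.
      At 19: go right to 18.
        At 18: no left child.
        At 18: go right to 2.
          At 2: no left child.
          At 2: go right to 33.
            At 33: no left child.
            At 33: go right to 23.
              23 is a leaf — visit 23.
            Visit 33.
          Visit 2.
        Visit 18.
      Visit 19.
    Visit 38.
  Visit 5.
Visit 6.

23 33 2 18 19 38 5 6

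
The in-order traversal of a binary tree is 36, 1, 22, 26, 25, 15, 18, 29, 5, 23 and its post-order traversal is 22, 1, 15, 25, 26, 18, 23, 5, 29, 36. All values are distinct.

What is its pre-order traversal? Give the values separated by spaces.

36 29 18 26 1 22 25 15 5 23

The last element of post-order is the root; it splits in-order into left and right subtrees.
Root 36: left subtree has 0 nodes { }, right has 9 {1, 22, 26, 25, 15, 18, 29, 5, 23}.
  Root 29: left subtree has 6 nodes {1, 22, 26, 25, 15, 18}, right has 2 {5, 23}.
    Root 18: left subtree has 5 nodes {1, 22, 26, 25, 15}, right has 0 { }.
      Root 26: left subtree has 2 nodes {1, 22}, right has 2 {25, 15}.
        Root 1: left subtree has 0 nodes { }, right has 1 {22}.
        Root 25: left subtree has 0 nodes { }, right has 1 {15}.
    Root 5: left subtree has 0 nodes { }, right has 1 {23}.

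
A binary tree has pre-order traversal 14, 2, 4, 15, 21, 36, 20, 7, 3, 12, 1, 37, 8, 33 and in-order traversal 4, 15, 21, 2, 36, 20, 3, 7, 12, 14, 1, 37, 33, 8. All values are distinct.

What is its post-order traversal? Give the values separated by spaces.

21 15 4 3 12 7 20 36 2 33 8 37 1 14

The first element of pre-order is the root; it splits in-order into left and right subtrees.
Root 14: left subtree has 9 nodes {4, 15, 21, 2, 36, 20, 3, 7, 12}, right has 4 {1, 37, 33, 8}.
  Root 2: left subtree has 3 nodes {4, 15, 21}, right has 5 {36, 20, 3, 7, 12}.
    Root 4: left subtree has 0 nodes { }, right has 2 {15, 21}.
      Root 15: left subtree has 0 nodes { }, right has 1 {21}.
    Root 36: left subtree has 0 nodes { }, right has 4 {20, 3, 7, 12}.
      Root 20: left subtree has 0 nodes { }, right has 3 {3, 7, 12}.
        Root 7: left subtree has 1 node {3}, right has 1 {12}.
  Root 1: left subtree has 0 nodes { }, right has 3 {37, 33, 8}.
    Root 37: left subtree has 0 nodes { }, right has 2 {33, 8}.
      Root 8: left subtree has 1 node {33}, right has 0 { }.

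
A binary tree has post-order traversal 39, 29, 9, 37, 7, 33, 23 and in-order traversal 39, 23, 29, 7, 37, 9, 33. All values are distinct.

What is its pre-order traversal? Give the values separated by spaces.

The last element of post-order is the root; it splits in-order into left and right subtrees.
Root 23: left subtree has 1 node {39}, right has 5 {29, 7, 37, 9, 33}.
  Root 33: left subtree has 4 nodes {29, 7, 37, 9}, right has 0 { }.
    Root 7: left subtree has 1 node {29}, right has 2 {37, 9}.
      Root 37: left subtree has 0 nodes { }, right has 1 {9}.

23 39 33 7 29 37 9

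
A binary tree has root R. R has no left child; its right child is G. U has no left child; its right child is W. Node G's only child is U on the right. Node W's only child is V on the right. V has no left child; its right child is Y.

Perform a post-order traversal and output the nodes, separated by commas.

Post-order visits the left subtree, then the right subtree, then the node.
At R: no left child.
At R: go right to G.
  At G: no left child.
  At G: go right to U.
    At U: no left child.
    At U: go right to W.
      At W: no left child.
      At W: go right to V.
        At V: no left child.
        At V: go right to Y.
          Y is a leaf — visit Y.
        Visit V.
      Visit W.
    Visit U.
  Visit G.
Visit R.

Y, V, W, U, G, R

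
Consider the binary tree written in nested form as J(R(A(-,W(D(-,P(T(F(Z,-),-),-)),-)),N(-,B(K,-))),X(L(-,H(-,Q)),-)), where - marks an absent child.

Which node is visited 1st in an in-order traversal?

In-order visits the left subtree, then the node, then the right subtree.
At J: go left to R.
  At R: go left to A.
    At A: no left child.
    Visit A.
    At A: go right to W.
      At W: go left to D.
        At D: no left child.
        Visit D.
        At D: go right to P.
          At P: go left to T.
            At T: go left to F.
              At F: go left to Z.
                Z is a leaf — visit Z.
              Visit F.
              At F: no right child.
            Visit T.
            At T: no right child.
          Visit P.
          At P: no right child.
      Visit W.
      At W: no right child.
  Visit R.
  At R: go right to N.
    At N: no left child.
    Visit N.
    At N: go right to B.
      At B: go left to K.
        K is a leaf — visit K.
      Visit B.
      At B: no right child.
Visit J.
At J: go right to X.
  At X: go left to L.
    At L: no left child.
    Visit L.
    At L: go right to H.
      At H: no left child.
      Visit H.
      At H: go right to Q.
        Q is a leaf — visit Q.
  Visit X.
  At X: no right child.
Full in-order sequence: A, D, Z, F, T, P, W, R, N, K, B, J, L, H, Q, X.

A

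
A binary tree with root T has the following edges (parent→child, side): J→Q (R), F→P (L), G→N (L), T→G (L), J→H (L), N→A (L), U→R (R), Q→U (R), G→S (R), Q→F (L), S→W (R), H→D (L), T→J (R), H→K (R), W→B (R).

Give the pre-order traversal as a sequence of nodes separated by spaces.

Pre-order visits the node, then its left subtree, then its right subtree.
Visit T.
At T: go left to G.
  Visit G.
  At G: go left to N.
    Visit N.
    At N: go left to A.
      A is a leaf — visit A.
    At N: no right child.
  At G: go right to S.
    Visit S.
    At S: no left child.
    At S: go right to W.
      Visit W.
      At W: no left child.
      At W: go right to B.
        B is a leaf — visit B.
At T: go right to J.
  Visit J.
  At J: go left to H.
    Visit H.
    At H: go left to D.
      D is a leaf — visit D.
    At H: go right to K.
      K is a leaf — visit K.
  At J: go right to Q.
    Visit Q.
    At Q: go left to F.
      Visit F.
      At F: go left to P.
        P is a leaf — visit P.
      At F: no right child.
    At Q: go right to U.
      Visit U.
      At U: no left child.
      At U: go right to R.
        R is a leaf — visit R.

T G N A S W B J H D K Q F P U R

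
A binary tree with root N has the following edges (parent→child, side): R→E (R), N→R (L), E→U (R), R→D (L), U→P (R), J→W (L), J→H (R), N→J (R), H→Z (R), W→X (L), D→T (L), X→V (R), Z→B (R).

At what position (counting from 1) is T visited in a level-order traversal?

Level-order visits nodes level by level from the root, left to right within each level.
Level 0: N
Level 1: R, J
Level 2: D, E, W, H
Level 3: T, U, X, Z
Level 4: P, V, B
Full level-order sequence: N, R, J, D, E, W, H, T, U, X, Z, P, V, B.

8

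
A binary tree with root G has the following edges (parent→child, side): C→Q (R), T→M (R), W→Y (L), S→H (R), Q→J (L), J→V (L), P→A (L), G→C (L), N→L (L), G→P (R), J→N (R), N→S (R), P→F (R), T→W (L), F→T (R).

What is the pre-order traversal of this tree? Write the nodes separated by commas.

Pre-order visits the node, then its left subtree, then its right subtree.
Visit G.
At G: go left to C.
  Visit C.
  At C: no left child.
  At C: go right to Q.
    Visit Q.
    At Q: go left to J.
      Visit J.
      At J: go left to V.
        V is a leaf — visit V.
      At J: go right to N.
        Visit N.
        At N: go left to L.
          L is a leaf — visit L.
        At N: go right to S.
          Visit S.
          At S: no left child.
          At S: go right to H.
            H is a leaf — visit H.
    At Q: no right child.
At G: go right to P.
  Visit P.
  At P: go left to A.
    A is a leaf — visit A.
  At P: go right to F.
    Visit F.
    At F: no left child.
    At F: go right to T.
      Visit T.
      At T: go left to W.
        Visit W.
        At W: go left to Y.
          Y is a leaf — visit Y.
        At W: no right child.
      At T: go right to M.
        M is a leaf — visit M.

G, C, Q, J, V, N, L, S, H, P, A, F, T, W, Y, M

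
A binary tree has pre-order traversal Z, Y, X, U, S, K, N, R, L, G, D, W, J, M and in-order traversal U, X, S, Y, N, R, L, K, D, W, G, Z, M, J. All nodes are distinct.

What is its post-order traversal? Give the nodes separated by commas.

U, S, X, L, R, N, W, D, G, K, Y, M, J, Z

The first element of pre-order is the root; it splits in-order into left and right subtrees.
Root Z: left subtree has 11 nodes {U, X, S, Y, N, R, L, K, D, W, G}, right has 2 {M, J}.
  Root Y: left subtree has 3 nodes {U, X, S}, right has 7 {N, R, L, K, D, W, G}.
    Root X: left subtree has 1 node {U}, right has 1 {S}.
    Root K: left subtree has 3 nodes {N, R, L}, right has 3 {D, W, G}.
      Root N: left subtree has 0 nodes { }, right has 2 {R, L}.
        Root R: left subtree has 0 nodes { }, right has 1 {L}.
      Root G: left subtree has 2 nodes {D, W}, right has 0 { }.
        Root D: left subtree has 0 nodes { }, right has 1 {W}.
  Root J: left subtree has 1 node {M}, right has 0 { }.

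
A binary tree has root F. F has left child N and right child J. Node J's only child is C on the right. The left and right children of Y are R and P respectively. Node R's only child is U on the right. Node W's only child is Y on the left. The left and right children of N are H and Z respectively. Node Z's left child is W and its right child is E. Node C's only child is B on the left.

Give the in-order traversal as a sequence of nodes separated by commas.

In-order visits the left subtree, then the node, then the right subtree.
At F: go left to N.
  At N: go left to H.
    H is a leaf — visit H.
  Visit N.
  At N: go right to Z.
    At Z: go left to W.
      At W: go left to Y.
        At Y: go left to R.
          At R: no left child.
          Visit R.
          At R: go right to U.
            U is a leaf — visit U.
        Visit Y.
        At Y: go right to P.
          P is a leaf — visit P.
      Visit W.
      At W: no right child.
    Visit Z.
    At Z: go right to E.
      E is a leaf — visit E.
Visit F.
At F: go right to J.
  At J: no left child.
  Visit J.
  At J: go right to C.
    At C: go left to B.
      B is a leaf — visit B.
    Visit C.
    At C: no right child.

H, N, R, U, Y, P, W, Z, E, F, J, B, C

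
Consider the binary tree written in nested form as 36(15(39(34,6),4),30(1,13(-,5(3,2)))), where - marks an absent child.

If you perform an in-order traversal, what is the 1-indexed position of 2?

In-order visits the left subtree, then the node, then the right subtree.
At 36: go left to 15.
  At 15: go left to 39.
    At 39: go left to 34.
      34 is a leaf — visit 34.
    Visit 39.
    At 39: go right to 6.
      6 is a leaf — visit 6.
  Visit 15.
  At 15: go right to 4.
    4 is a leaf — visit 4.
Visit 36.
At 36: go right to 30.
  At 30: go left to 1.
    1 is a leaf — visit 1.
  Visit 30.
  At 30: go right to 13.
    At 13: no left child.
    Visit 13.
    At 13: go right to 5.
      At 5: go left to 3.
        3 is a leaf — visit 3.
      Visit 5.
      At 5: go right to 2.
        2 is a leaf — visit 2.
Full in-order sequence: 34, 39, 6, 15, 4, 36, 1, 30, 13, 3, 5, 2.

12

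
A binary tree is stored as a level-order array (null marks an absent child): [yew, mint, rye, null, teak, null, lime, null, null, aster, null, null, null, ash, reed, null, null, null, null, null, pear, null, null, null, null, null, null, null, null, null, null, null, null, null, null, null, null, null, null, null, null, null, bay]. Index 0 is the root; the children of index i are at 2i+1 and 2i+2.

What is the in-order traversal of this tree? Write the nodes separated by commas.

In-order visits the left subtree, then the node, then the right subtree.
At yew: go left to mint.
  At mint: no left child.
  Visit mint.
  At mint: go right to teak.
    At teak: go left to aster.
      At aster: no left child.
      Visit aster.
      At aster: go right to pear.
        At pear: no left child.
        Visit pear.
        At pear: go right to bay.
          bay is a leaf — visit bay.
    Visit teak.
    At teak: no right child.
Visit yew.
At yew: go right to rye.
  At rye: no left child.
  Visit rye.
  At rye: go right to lime.
    At lime: go left to ash.
      ash is a leaf — visit ash.
    Visit lime.
    At lime: go right to reed.
      reed is a leaf — visit reed.

mint, aster, pear, bay, teak, yew, rye, ash, lime, reed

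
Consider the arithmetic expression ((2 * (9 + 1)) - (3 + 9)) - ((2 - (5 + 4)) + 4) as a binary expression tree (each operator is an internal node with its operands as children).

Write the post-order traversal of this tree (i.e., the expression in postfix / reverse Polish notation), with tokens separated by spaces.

2 9 1 + * 3 9 + - 2 5 4 + - 4 + -

Post-order on an expression tree gives postfix notation: for each operator, emit left operand, right operand, then the operator.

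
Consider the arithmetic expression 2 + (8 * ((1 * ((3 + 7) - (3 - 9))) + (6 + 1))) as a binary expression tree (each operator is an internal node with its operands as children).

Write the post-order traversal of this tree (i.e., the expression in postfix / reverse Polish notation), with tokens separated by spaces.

Post-order on an expression tree gives postfix notation: for each operator, emit left operand, right operand, then the operator.

2 8 1 3 7 + 3 9 - - * 6 1 + + * +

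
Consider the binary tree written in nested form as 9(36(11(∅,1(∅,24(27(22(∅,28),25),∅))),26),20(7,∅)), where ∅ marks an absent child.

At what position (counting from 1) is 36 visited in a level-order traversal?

Level-order visits nodes level by level from the root, left to right within each level.
Level 0: 9
Level 1: 36, 20
Level 2: 11, 26, 7
Level 3: 1
Level 4: 24
Level 5: 27
Level 6: 22, 25
Level 7: 28
Full level-order sequence: 9, 36, 20, 11, 26, 7, 1, 24, 27, 22, 25, 28.

2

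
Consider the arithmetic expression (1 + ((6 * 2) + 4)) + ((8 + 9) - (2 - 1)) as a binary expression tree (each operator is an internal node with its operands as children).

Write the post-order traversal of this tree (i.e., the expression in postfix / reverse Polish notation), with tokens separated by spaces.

1 6 2 * 4 + + 8 9 + 2 1 - - +

Post-order on an expression tree gives postfix notation: for each operator, emit left operand, right operand, then the operator.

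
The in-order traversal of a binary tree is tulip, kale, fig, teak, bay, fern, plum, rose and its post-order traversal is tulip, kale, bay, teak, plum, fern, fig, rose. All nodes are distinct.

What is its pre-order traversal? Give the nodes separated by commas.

rose, fig, kale, tulip, fern, teak, bay, plum

The last element of post-order is the root; it splits in-order into left and right subtrees.
Root rose: left subtree has 7 nodes {tulip, kale, fig, teak, bay, fern, plum}, right has 0 { }.
  Root fig: left subtree has 2 nodes {tulip, kale}, right has 4 {teak, bay, fern, plum}.
    Root kale: left subtree has 1 node {tulip}, right has 0 { }.
    Root fern: left subtree has 2 nodes {teak, bay}, right has 1 {plum}.
      Root teak: left subtree has 0 nodes { }, right has 1 {bay}.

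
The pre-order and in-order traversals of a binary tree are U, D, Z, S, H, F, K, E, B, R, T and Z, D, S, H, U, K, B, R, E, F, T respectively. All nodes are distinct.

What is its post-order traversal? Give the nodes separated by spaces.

Z H S D R B E K T F U

The first element of pre-order is the root; it splits in-order into left and right subtrees.
Root U: left subtree has 4 nodes {Z, D, S, H}, right has 6 {K, B, R, E, F, T}.
  Root D: left subtree has 1 node {Z}, right has 2 {S, H}.
    Root S: left subtree has 0 nodes { }, right has 1 {H}.
  Root F: left subtree has 4 nodes {K, B, R, E}, right has 1 {T}.
    Root K: left subtree has 0 nodes { }, right has 3 {B, R, E}.
      Root E: left subtree has 2 nodes {B, R}, right has 0 { }.
        Root B: left subtree has 0 nodes { }, right has 1 {R}.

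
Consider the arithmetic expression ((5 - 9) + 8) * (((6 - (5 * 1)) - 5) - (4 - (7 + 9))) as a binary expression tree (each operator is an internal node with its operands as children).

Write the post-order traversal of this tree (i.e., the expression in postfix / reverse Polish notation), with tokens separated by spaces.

Post-order on an expression tree gives postfix notation: for each operator, emit left operand, right operand, then the operator.

5 9 - 8 + 6 5 1 * - 5 - 4 7 9 + - - *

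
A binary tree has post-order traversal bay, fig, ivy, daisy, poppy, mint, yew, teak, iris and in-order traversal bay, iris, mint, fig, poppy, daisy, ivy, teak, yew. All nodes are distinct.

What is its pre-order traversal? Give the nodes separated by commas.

iris, bay, teak, mint, poppy, fig, daisy, ivy, yew

The last element of post-order is the root; it splits in-order into left and right subtrees.
Root iris: left subtree has 1 node {bay}, right has 7 {mint, fig, poppy, daisy, ivy, teak, yew}.
  Root teak: left subtree has 5 nodes {mint, fig, poppy, daisy, ivy}, right has 1 {yew}.
    Root mint: left subtree has 0 nodes { }, right has 4 {fig, poppy, daisy, ivy}.
      Root poppy: left subtree has 1 node {fig}, right has 2 {daisy, ivy}.
        Root daisy: left subtree has 0 nodes { }, right has 1 {ivy}.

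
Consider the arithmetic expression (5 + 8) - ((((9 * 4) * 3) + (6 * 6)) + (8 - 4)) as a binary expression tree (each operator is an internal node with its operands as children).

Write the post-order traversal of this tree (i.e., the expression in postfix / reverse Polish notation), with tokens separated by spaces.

5 8 + 9 4 * 3 * 6 6 * + 8 4 - + -

Post-order on an expression tree gives postfix notation: for each operator, emit left operand, right operand, then the operator.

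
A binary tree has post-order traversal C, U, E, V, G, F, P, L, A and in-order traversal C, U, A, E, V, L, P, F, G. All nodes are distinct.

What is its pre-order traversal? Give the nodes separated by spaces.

The last element of post-order is the root; it splits in-order into left and right subtrees.
Root A: left subtree has 2 nodes {C, U}, right has 6 {E, V, L, P, F, G}.
  Root U: left subtree has 1 node {C}, right has 0 { }.
  Root L: left subtree has 2 nodes {E, V}, right has 3 {P, F, G}.
    Root V: left subtree has 1 node {E}, right has 0 { }.
    Root P: left subtree has 0 nodes { }, right has 2 {F, G}.
      Root F: left subtree has 0 nodes { }, right has 1 {G}.

A U C L V E P F G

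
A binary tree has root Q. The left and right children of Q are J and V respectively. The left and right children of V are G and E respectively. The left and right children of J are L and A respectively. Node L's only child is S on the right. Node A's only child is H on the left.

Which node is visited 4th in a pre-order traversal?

S

Pre-order visits the node, then its left subtree, then its right subtree.
Visit Q.
At Q: go left to J.
  Visit J.
  At J: go left to L.
    Visit L.
    At L: no left child.
    At L: go right to S.
      S is a leaf — visit S.
  At J: go right to A.
    Visit A.
    At A: go left to H.
      H is a leaf — visit H.
    At A: no right child.
At Q: go right to V.
  Visit V.
  At V: go left to G.
    G is a leaf — visit G.
  At V: go right to E.
    E is a leaf — visit E.
Full pre-order sequence: Q, J, L, S, A, H, V, G, E.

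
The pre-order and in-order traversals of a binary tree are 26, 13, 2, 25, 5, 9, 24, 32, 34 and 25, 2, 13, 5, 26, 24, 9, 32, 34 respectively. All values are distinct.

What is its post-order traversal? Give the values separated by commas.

The first element of pre-order is the root; it splits in-order into left and right subtrees.
Root 26: left subtree has 4 nodes {25, 2, 13, 5}, right has 4 {24, 9, 32, 34}.
  Root 13: left subtree has 2 nodes {25, 2}, right has 1 {5}.
    Root 2: left subtree has 1 node {25}, right has 0 { }.
  Root 9: left subtree has 1 node {24}, right has 2 {32, 34}.
    Root 32: left subtree has 0 nodes { }, right has 1 {34}.

25, 2, 5, 13, 24, 34, 32, 9, 26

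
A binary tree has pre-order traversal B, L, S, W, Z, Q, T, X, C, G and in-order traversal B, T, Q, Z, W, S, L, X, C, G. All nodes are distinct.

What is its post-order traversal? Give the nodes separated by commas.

T, Q, Z, W, S, G, C, X, L, B

The first element of pre-order is the root; it splits in-order into left and right subtrees.
Root B: left subtree has 0 nodes { }, right has 9 {T, Q, Z, W, S, L, X, C, G}.
  Root L: left subtree has 5 nodes {T, Q, Z, W, S}, right has 3 {X, C, G}.
    Root S: left subtree has 4 nodes {T, Q, Z, W}, right has 0 { }.
      Root W: left subtree has 3 nodes {T, Q, Z}, right has 0 { }.
        Root Z: left subtree has 2 nodes {T, Q}, right has 0 { }.
          Root Q: left subtree has 1 node {T}, right has 0 { }.
    Root X: left subtree has 0 nodes { }, right has 2 {C, G}.
      Root C: left subtree has 0 nodes { }, right has 1 {G}.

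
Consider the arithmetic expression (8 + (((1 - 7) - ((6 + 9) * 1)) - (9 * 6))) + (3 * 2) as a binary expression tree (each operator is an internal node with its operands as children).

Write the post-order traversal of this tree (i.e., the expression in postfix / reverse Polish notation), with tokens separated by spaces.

8 1 7 - 6 9 + 1 * - 9 6 * - + 3 2 * +

Post-order on an expression tree gives postfix notation: for each operator, emit left operand, right operand, then the operator.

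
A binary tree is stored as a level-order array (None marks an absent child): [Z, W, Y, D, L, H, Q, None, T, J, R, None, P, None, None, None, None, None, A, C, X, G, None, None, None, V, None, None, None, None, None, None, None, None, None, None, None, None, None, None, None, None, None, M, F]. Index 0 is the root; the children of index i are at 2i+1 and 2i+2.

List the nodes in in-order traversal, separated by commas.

In-order visits the left subtree, then the node, then the right subtree.
At Z: go left to W.
  At W: go left to D.
    At D: no left child.
    Visit D.
    At D: go right to T.
      At T: no left child.
      Visit T.
      At T: go right to A.
        A is a leaf — visit A.
  Visit W.
  At W: go right to L.
    At L: go left to J.
      At J: go left to C.
        C is a leaf — visit C.
      Visit J.
      At J: go right to X.
        X is a leaf — visit X.
    Visit L.
    At L: go right to R.
      At R: go left to G.
        At G: go left to M.
          M is a leaf — visit M.
        Visit G.
        At G: go right to F.
          F is a leaf — visit F.
      Visit R.
      At R: no right child.
Visit Z.
At Z: go right to Y.
  At Y: go left to H.
    At H: no left child.
    Visit H.
    At H: go right to P.
      At P: go left to V.
        V is a leaf — visit V.
      Visit P.
      At P: no right child.
  Visit Y.
  At Y: go right to Q.
    Q is a leaf — visit Q.

D, T, A, W, C, J, X, L, M, G, F, R, Z, H, V, P, Y, Q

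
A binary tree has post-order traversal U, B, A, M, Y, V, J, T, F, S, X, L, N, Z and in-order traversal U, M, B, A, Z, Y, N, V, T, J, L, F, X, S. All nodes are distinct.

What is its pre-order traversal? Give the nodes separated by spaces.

The last element of post-order is the root; it splits in-order into left and right subtrees.
Root Z: left subtree has 4 nodes {U, M, B, A}, right has 9 {Y, N, V, T, J, L, F, X, S}.
  Root M: left subtree has 1 node {U}, right has 2 {B, A}.
    Root A: left subtree has 1 node {B}, right has 0 { }.
  Root N: left subtree has 1 node {Y}, right has 7 {V, T, J, L, F, X, S}.
    Root L: left subtree has 3 nodes {V, T, J}, right has 3 {F, X, S}.
      Root T: left subtree has 1 node {V}, right has 1 {J}.
      Root X: left subtree has 1 node {F}, right has 1 {S}.

Z M U A B N Y L T V J X F S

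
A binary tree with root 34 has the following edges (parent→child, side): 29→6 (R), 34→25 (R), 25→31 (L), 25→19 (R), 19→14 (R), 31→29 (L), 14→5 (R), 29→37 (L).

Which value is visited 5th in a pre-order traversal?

37

Pre-order visits the node, then its left subtree, then its right subtree.
Visit 34.
At 34: no left child.
At 34: go right to 25.
  Visit 25.
  At 25: go left to 31.
    Visit 31.
    At 31: go left to 29.
      Visit 29.
      At 29: go left to 37.
        37 is a leaf — visit 37.
      At 29: go right to 6.
        6 is a leaf — visit 6.
    At 31: no right child.
  At 25: go right to 19.
    Visit 19.
    At 19: no left child.
    At 19: go right to 14.
      Visit 14.
      At 14: no left child.
      At 14: go right to 5.
        5 is a leaf — visit 5.
Full pre-order sequence: 34, 25, 31, 29, 37, 6, 19, 14, 5.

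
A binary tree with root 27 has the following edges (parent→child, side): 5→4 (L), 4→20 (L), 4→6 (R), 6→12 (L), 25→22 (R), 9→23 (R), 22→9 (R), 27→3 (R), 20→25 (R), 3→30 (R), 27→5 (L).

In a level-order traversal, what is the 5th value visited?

30

Level-order visits nodes level by level from the root, left to right within each level.
Level 0: 27
Level 1: 5, 3
Level 2: 4, 30
Level 3: 20, 6
Level 4: 25, 12
Level 5: 22
Level 6: 9
Level 7: 23
Full level-order sequence: 27, 5, 3, 4, 30, 20, 6, 25, 12, 22, 9, 23.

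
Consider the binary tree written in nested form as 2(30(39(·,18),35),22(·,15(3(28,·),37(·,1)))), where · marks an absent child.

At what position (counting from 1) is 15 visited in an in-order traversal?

In-order visits the left subtree, then the node, then the right subtree.
At 2: go left to 30.
  At 30: go left to 39.
    At 39: no left child.
    Visit 39.
    At 39: go right to 18.
      18 is a leaf — visit 18.
  Visit 30.
  At 30: go right to 35.
    35 is a leaf — visit 35.
Visit 2.
At 2: go right to 22.
  At 22: no left child.
  Visit 22.
  At 22: go right to 15.
    At 15: go left to 3.
      At 3: go left to 28.
        28 is a leaf — visit 28.
      Visit 3.
      At 3: no right child.
    Visit 15.
    At 15: go right to 37.
      At 37: no left child.
      Visit 37.
      At 37: go right to 1.
        1 is a leaf — visit 1.
Full in-order sequence: 39, 18, 30, 35, 2, 22, 28, 3, 15, 37, 1.

9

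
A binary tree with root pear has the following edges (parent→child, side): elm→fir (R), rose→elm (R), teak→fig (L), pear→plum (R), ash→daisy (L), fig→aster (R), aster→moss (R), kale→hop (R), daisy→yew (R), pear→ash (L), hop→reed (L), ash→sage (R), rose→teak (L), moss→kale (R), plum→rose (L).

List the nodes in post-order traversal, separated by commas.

yew, daisy, sage, ash, reed, hop, kale, moss, aster, fig, teak, fir, elm, rose, plum, pear

Post-order visits the left subtree, then the right subtree, then the node.
At pear: go left to ash.
  At ash: go left to daisy.
    At daisy: no left child.
    At daisy: go right to yew.
      yew is a leaf — visit yew.
    Visit daisy.
  At ash: go right to sage.
    sage is a leaf — visit sage.
  Visit ash.
At pear: go right to plum.
  At plum: go left to rose.
    At rose: go left to teak.
      At teak: go left to fig.
        At fig: no left child.
        At fig: go right to aster.
          At aster: no left child.
          At aster: go right to moss.
            At moss: no left child.
            At moss: go right to kale.
              At kale: no left child.
              At kale: go right to hop.
                At hop: go left to reed.
                  reed is a leaf — visit reed.
                At hop: no right child.
                Visit hop.
              Visit kale.
            Visit moss.
          Visit aster.
        Visit fig.
      At teak: no right child.
      Visit teak.
    At rose: go right to elm.
      At elm: no left child.
      At elm: go right to fir.
        fir is a leaf — visit fir.
      Visit elm.
    Visit rose.
  At plum: no right child.
  Visit plum.
Visit pear.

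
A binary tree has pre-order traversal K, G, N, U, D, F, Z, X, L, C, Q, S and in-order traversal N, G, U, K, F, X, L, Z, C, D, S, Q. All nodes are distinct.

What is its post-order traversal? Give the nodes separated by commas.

N, U, G, L, X, C, Z, F, S, Q, D, K

The first element of pre-order is the root; it splits in-order into left and right subtrees.
Root K: left subtree has 3 nodes {N, G, U}, right has 8 {F, X, L, Z, C, D, S, Q}.
  Root G: left subtree has 1 node {N}, right has 1 {U}.
  Root D: left subtree has 5 nodes {F, X, L, Z, C}, right has 2 {S, Q}.
    Root F: left subtree has 0 nodes { }, right has 4 {X, L, Z, C}.
      Root Z: left subtree has 2 nodes {X, L}, right has 1 {C}.
        Root X: left subtree has 0 nodes { }, right has 1 {L}.
    Root Q: left subtree has 1 node {S}, right has 0 { }.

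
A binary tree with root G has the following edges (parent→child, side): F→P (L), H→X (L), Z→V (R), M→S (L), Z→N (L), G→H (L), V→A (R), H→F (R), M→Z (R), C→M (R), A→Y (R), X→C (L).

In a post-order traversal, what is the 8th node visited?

C

Post-order visits the left subtree, then the right subtree, then the node.
At G: go left to H.
  At H: go left to X.
    At X: go left to C.
      At C: no left child.
      At C: go right to M.
        At M: go left to S.
          S is a leaf — visit S.
        At M: go right to Z.
          At Z: go left to N.
            N is a leaf — visit N.
          At Z: go right to V.
            At V: no left child.
            At V: go right to A.
              At A: no left child.
              At A: go right to Y.
                Y is a leaf — visit Y.
              Visit A.
            Visit V.
          Visit Z.
        Visit M.
      Visit C.
    At X: no right child.
    Visit X.
  At H: go right to F.
    At F: go left to P.
      P is a leaf — visit P.
    At F: no right child.
    Visit F.
  Visit H.
At G: no right child.
Visit G.
Full post-order sequence: S, N, Y, A, V, Z, M, C, X, P, F, H, G.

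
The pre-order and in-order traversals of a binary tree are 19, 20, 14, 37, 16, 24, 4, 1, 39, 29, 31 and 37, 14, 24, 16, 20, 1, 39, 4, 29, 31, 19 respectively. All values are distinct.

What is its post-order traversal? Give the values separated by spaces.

The first element of pre-order is the root; it splits in-order into left and right subtrees.
Root 19: left subtree has 10 nodes {37, 14, 24, 16, 20, 1, 39, 4, 29, 31}, right has 0 { }.
  Root 20: left subtree has 4 nodes {37, 14, 24, 16}, right has 5 {1, 39, 4, 29, 31}.
    Root 14: left subtree has 1 node {37}, right has 2 {24, 16}.
      Root 16: left subtree has 1 node {24}, right has 0 { }.
    Root 4: left subtree has 2 nodes {1, 39}, right has 2 {29, 31}.
      Root 1: left subtree has 0 nodes { }, right has 1 {39}.
      Root 29: left subtree has 0 nodes { }, right has 1 {31}.

37 24 16 14 39 1 31 29 4 20 19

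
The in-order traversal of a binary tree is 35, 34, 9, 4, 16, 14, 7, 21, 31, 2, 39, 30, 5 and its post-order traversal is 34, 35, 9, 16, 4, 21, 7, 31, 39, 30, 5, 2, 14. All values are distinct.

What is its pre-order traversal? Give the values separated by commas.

The last element of post-order is the root; it splits in-order into left and right subtrees.
Root 14: left subtree has 5 nodes {35, 34, 9, 4, 16}, right has 7 {7, 21, 31, 2, 39, 30, 5}.
  Root 4: left subtree has 3 nodes {35, 34, 9}, right has 1 {16}.
    Root 9: left subtree has 2 nodes {35, 34}, right has 0 { }.
      Root 35: left subtree has 0 nodes { }, right has 1 {34}.
  Root 2: left subtree has 3 nodes {7, 21, 31}, right has 3 {39, 30, 5}.
    Root 31: left subtree has 2 nodes {7, 21}, right has 0 { }.
      Root 7: left subtree has 0 nodes { }, right has 1 {21}.
    Root 5: left subtree has 2 nodes {39, 30}, right has 0 { }.
      Root 30: left subtree has 1 node {39}, right has 0 { }.

14, 4, 9, 35, 34, 16, 2, 31, 7, 21, 5, 30, 39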